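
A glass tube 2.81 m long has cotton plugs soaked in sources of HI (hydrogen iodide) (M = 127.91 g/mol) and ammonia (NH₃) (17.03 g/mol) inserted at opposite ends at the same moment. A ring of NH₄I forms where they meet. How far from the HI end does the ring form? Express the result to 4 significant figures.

The fronts meet when d_HI + d_NH₃ = L with d_HI/d_NH₃ = √(M_NH₃/M_HI) (Graham's law). Here √(M_NH₃/M_HI) = √(17.03/127.91) = 0.3649.
With d_HI + d_NH₃ = 2.81 m, d_NH₃ = 2.81/(1 + 0.3649) = 2.059 m.
d_HI = 2.81 − 2.059 = 0.7512 m.

0.7512 m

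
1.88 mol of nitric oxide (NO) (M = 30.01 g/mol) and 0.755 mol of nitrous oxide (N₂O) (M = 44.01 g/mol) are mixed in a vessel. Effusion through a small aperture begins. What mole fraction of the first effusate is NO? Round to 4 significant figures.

0.7510

Each component's effusion rate ∝ (its partial pressure)·(1/√M) ∝ n_i/√M_i.
x_NO(eff) = (n_NO/√M_NO) / (n_NO/√M_NO + n_N₂O/√M_N₂O)
= (1.88/√30.01) / (1.88/√30.01 + 0.755/√44.01) = 0.3432/(0.3432 + 0.1138) = 0.7510.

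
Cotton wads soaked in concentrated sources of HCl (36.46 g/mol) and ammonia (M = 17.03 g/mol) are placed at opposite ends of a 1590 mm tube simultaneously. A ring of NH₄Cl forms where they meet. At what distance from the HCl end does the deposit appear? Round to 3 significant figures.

646 mm

In equal time, each gas travels a distance ∝ its rate ∝ 1/√M, so d_HCl/d_NH₃ = √(M_NH₃/M_HCl) = √(17.03/36.46) = 0.6834.
With d_HCl + d_NH₃ = 1590 mm, d_NH₃ = 1590/(1 + 0.6834) = 944.5 mm.
d_HCl = 1590 − 944.5 = 646 mm.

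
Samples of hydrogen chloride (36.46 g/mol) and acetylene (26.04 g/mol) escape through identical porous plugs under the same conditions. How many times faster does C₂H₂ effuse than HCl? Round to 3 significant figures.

1.18

Since effusion rate ∝ 1/√M, rate_C₂H₂/rate_HCl = √(M_HCl/M_C₂H₂) = √(36.46/26.04) = √1.400 = 1.18.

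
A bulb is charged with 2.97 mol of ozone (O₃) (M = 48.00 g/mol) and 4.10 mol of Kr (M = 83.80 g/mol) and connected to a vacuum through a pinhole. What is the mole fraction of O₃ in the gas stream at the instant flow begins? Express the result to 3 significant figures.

0.489

Effusion rate of each component ∝ n_i/√M_i (partial pressure × 1/√M).
So x_O₃ in the escaping gas = (n_O₃/√M_O₃) / Σ(n_i/√M_i)
= (2.97/√48.00) / (2.97/√48.00 + 4.10/√83.80) = 0.4287/(0.4287 + 0.4479) = 0.489.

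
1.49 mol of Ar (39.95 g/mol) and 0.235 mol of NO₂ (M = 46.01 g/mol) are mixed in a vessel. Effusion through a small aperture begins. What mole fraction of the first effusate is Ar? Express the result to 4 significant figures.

Each component's effusion rate ∝ (its partial pressure)·(1/√M) ∝ n_i/√M_i.
So x_Ar in the escaping gas = (n_Ar/√M_Ar) / Σ(n_i/√M_i)
= (1.49/√39.95) / (1.49/√39.95 + 0.235/√46.01) = 0.2357/(0.2357 + 0.03465) = 0.8719.

0.8719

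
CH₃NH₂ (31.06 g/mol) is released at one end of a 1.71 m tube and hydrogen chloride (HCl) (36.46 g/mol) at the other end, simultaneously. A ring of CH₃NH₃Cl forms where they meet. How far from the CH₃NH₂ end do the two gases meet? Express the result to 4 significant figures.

The fronts meet when d_CH₃NH₂ + d_HCl = L with d_CH₃NH₂/d_HCl = √(M_HCl/M_CH₃NH₂) (Graham's law). Here √(M_HCl/M_CH₃NH₂) = √(36.46/31.06) = 1.083.
With d_CH₃NH₂ + d_HCl = 1.71 m, d_HCl = 1.71/(1 + 1.083) = 0.8208 m.
d_CH₃NH₂ = 1.71 − 0.8208 = 0.8892 m.

0.8892 m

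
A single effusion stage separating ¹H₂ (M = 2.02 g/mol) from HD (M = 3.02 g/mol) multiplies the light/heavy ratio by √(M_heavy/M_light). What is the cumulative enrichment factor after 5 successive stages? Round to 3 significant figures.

2.73

Each stage multiplies the ratio by α = √(3.02/2.02), so after 5 stages the overall factor is α^5 = (3.02/2.02)^(5/2).
= 1.49505^(5/2) = 2.73.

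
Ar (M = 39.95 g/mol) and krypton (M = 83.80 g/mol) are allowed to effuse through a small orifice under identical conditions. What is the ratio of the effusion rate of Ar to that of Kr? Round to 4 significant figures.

By Graham's law, rate_Ar/rate_Kr = √(M_Kr/M_Ar) = √(83.80/39.95) = √2.098 = 1.448.

1.448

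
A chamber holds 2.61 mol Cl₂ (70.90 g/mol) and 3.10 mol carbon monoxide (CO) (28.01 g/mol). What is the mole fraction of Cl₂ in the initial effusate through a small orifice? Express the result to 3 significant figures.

Rate_i ∝ x_i/√M_i (Graham's law weighted by mole fraction), so the effusate composition follows n_i/√M_i.
So x_Cl₂ in the escaping gas = (n_Cl₂/√M_Cl₂) / Σ(n_i/√M_i)
= (2.61/√70.90) / (2.61/√70.90 + 3.10/√28.01) = 0.3100/(0.3100 + 0.5857) = 0.346.

0.346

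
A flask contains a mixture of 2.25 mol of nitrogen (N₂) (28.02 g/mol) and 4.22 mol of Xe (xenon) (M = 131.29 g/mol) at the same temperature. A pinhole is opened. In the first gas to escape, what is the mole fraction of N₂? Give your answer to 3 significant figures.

0.536

The effusion rate of species i is ∝ p_i/√M_i ∝ n_i/√M_i.
So x_N₂ in the escaping gas = (n_N₂/√M_N₂) / Σ(n_i/√M_i)
= (2.25/√28.02) / (2.25/√28.02 + 4.22/√131.29) = 0.4251/(0.4251 + 0.3683) = 0.536.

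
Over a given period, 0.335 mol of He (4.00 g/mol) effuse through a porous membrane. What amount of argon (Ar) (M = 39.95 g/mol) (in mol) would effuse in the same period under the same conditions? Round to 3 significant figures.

By Graham's law, rate_Ar/rate_He = √(M_He/M_Ar) = √(4.00/39.95) = √0.1001 = 0.3164.
So the amount for Ar is 0.335 × 0.3164 = 0.106 mol.

0.106 mol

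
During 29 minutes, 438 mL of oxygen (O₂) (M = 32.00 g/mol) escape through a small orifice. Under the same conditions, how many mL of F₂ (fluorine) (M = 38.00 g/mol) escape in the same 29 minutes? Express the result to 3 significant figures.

From Graham's law, rate_F₂/rate_O₂ = √(M_O₂/M_F₂) = √(32.00/38.00) = √0.8421 = 0.9177.
So the volume for F₂ is 438 × 0.9177 = 402 mL.

402 mL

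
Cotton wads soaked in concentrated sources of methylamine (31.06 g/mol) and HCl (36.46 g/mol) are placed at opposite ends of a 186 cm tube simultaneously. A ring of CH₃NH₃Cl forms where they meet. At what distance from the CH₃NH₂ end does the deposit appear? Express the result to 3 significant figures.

96.7 cm

In equal time, each gas travels a distance ∝ its rate ∝ 1/√M, so d_CH₃NH₂/d_HCl = √(M_HCl/M_CH₃NH₂) = √(36.46/31.06) = 1.083.
With d_CH₃NH₂ + d_HCl = 186 cm, d_HCl = 186/(1 + 1.083) = 89.28 cm.
d_CH₃NH₂ = 186 − 89.28 = 96.7 cm.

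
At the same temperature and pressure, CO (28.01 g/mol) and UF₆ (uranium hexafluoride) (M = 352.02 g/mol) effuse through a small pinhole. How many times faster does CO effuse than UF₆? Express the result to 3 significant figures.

3.55

Using Graham's law: rate_CO/rate_UF₆ = √(M_UF₆/M_CO) = √(352.02/28.01) = √12.57 = 3.55.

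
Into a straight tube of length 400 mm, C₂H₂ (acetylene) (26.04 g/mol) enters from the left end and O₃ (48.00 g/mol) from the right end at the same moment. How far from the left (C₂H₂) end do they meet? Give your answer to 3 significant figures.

230 mm

In equal time, each gas travels a distance ∝ its rate ∝ 1/√M, so d_C₂H₂/d_O₃ = √(M_O₃/M_C₂H₂) = √(48.00/26.04) = 1.358.
With d_C₂H₂ + d_O₃ = 400 mm, d_O₃ = 400/(1 + 1.358) = 169.7 mm.
d_C₂H₂ = 400 − 169.7 = 230 mm.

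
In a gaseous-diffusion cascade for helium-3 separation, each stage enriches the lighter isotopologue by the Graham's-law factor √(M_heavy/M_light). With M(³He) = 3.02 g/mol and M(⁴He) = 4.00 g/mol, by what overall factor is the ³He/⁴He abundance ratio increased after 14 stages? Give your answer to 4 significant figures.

Each stage multiplies the ratio by α = √(4.00/3.02), so after 14 stages the overall factor is α^14 = (4.00/3.02)^(14/2).
= 1.32450^7 = 7.151.

7.151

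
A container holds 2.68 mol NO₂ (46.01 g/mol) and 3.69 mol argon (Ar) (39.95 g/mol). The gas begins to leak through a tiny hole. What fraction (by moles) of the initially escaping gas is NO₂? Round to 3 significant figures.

0.404

Effusion rate of each component ∝ n_i/√M_i (partial pressure × 1/√M).
x_NO₂(eff) = (n_NO₂/√M_NO₂) / (n_NO₂/√M_NO₂ + n_Ar/√M_Ar)
= (2.68/√46.01) / (2.68/√46.01 + 3.69/√39.95) = 0.3951/(0.3951 + 0.5838) = 0.404.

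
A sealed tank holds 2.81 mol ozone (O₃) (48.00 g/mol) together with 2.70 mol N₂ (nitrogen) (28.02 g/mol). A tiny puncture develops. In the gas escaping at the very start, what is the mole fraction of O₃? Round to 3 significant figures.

Rate_i ∝ x_i/√M_i (Graham's law weighted by mole fraction), so the effusate composition follows n_i/√M_i.
x_O₃(eff) = (n_O₃/√M_O₃) / (n_O₃/√M_O₃ + n_N₂/√M_N₂)
= (2.81/√48.00) / (2.81/√48.00 + 2.70/√28.02) = 0.4056/(0.4056 + 0.5101) = 0.443.

0.443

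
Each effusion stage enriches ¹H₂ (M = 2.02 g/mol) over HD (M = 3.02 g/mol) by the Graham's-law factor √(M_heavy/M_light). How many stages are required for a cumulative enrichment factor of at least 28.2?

Per stage α = (3.02/2.02)^(1/2) = 1.49505^0.5, giving ln α = 0.2011.
Need α^N ≥ 28.2 ⇒ N ≥ ln(28.2) / ln α = 3.339 / 0.2011 = 16.61.
So at least 17 stages are needed.

17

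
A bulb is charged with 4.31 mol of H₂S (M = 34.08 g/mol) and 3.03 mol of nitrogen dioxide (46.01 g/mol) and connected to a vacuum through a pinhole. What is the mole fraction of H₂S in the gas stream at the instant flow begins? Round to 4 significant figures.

0.6230

The effusion rate of species i is ∝ p_i/√M_i ∝ n_i/√M_i.
So x_H₂S in the escaping gas = (n_H₂S/√M_H₂S) / Σ(n_i/√M_i)
= (4.31/√34.08) / (4.31/√34.08 + 3.03/√46.01) = 0.7383/(0.7383 + 0.4467) = 0.6230.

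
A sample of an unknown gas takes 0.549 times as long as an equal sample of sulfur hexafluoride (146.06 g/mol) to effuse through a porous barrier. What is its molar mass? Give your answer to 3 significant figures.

Since effusion rate ∝ 1/√M, t_X/t_SF₆ = √(M_X/M_SF₆).
0.549 = √(M_X/146.06)
M_X = 146.06 × 0.549² = 146.06 × 0.3014 = 44.0 g/mol

44.0 g/mol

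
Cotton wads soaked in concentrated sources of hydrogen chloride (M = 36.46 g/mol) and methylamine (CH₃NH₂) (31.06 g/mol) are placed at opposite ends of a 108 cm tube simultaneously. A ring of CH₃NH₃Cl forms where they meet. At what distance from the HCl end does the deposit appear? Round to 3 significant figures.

51.8 cm

Graham's law gives d_HCl/d_CH₃NH₂ = rate_HCl/rate_CH₃NH₂ = √(M_CH₃NH₂/M_HCl) = √(31.06/36.46) = 0.9230.
With d_HCl + d_CH₃NH₂ = 108 cm, d_CH₃NH₂ = 108/(1 + 0.9230) = 56.16 cm.
d_HCl = 108 − 56.16 = 51.8 cm.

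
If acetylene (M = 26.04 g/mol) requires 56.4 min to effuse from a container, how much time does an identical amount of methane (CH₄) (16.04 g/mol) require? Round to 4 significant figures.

Graham's law gives t_CH₄/t_C₂H₂ = √(M_CH₄/M_C₂H₂) = √(16.04/26.04) = √0.6160 = 0.7848.
So the time for CH₄ is 56.4 × 0.7848 = 44.27 min.

44.27 min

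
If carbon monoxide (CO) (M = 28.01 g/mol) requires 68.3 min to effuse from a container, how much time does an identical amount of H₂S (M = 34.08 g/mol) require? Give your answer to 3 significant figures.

By Graham's law, t_H₂S/t_CO = √(M_H₂S/M_CO) = √(34.08/28.01) = √1.217 = 1.103.
So the time for H₂S is 68.3 × 1.103 = 75.3 min.

75.3 min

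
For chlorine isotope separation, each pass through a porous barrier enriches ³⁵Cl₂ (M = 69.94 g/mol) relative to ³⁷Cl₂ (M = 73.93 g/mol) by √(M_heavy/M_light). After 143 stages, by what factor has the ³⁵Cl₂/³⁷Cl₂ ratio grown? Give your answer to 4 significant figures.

52.82

Each stage multiplies the ratio by α = √(73.93/69.94), so after 143 stages the overall factor is α^143 = (73.93/69.94)^(143/2).
= 1.05705^(143/2) = 52.82.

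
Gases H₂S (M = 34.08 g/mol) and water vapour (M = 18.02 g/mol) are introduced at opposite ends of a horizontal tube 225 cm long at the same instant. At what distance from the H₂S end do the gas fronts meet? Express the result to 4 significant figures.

Graham's law gives d_H₂S/d_H₂O = rate_H₂S/rate_H₂O = √(M_H₂O/M_H₂S) = √(18.02/34.08) = 0.7272.
With d_H₂S + d_H₂O = 225 cm, d_H₂O = 225/(1 + 0.7272) = 130.3 cm.
d_H₂S = 225 − 130.3 = 94.73 cm.

94.73 cm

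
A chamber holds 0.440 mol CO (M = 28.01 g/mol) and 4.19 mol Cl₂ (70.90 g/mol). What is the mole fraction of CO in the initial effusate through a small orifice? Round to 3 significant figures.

The effusion rate of species i is ∝ p_i/√M_i ∝ n_i/√M_i.
So x_CO in the escaping gas = (n_CO/√M_CO) / Σ(n_i/√M_i)
= (0.440/√28.01) / (0.440/√28.01 + 4.19/√70.90) = 0.08314/(0.08314 + 0.4976) = 0.143.

0.143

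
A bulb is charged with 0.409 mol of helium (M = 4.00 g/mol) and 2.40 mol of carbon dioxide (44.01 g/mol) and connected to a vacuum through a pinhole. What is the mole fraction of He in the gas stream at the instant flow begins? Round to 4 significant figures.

Rate_i ∝ x_i/√M_i (Graham's law weighted by mole fraction), so the effusate composition follows n_i/√M_i.
Mole fraction of He in the effusate = (n_He/√M_He) / (n_He/√M_He + n_CO₂/√M_CO₂)
= (0.409/√4.00) / (0.409/√4.00 + 2.40/√44.01) = 0.2045/(0.2045 + 0.3618) = 0.3611.

0.3611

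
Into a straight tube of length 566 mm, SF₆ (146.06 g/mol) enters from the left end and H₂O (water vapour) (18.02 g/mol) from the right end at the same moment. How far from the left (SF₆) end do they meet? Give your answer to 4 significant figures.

Distances travelled in equal time are proportional to diffusion rates, so d_SF₆/d_H₂O = √(M_H₂O/M_SF₆) = √(18.02/146.06) = 0.3512.
With d_SF₆ + d_H₂O = 566 mm, d_H₂O = 566/(1 + 0.3512) = 418.9 mm.
d_SF₆ = 566 − 418.9 = 147.1 mm.

147.1 mm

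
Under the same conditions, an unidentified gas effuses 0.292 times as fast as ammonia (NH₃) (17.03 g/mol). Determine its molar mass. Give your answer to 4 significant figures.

Graham's law gives rate_X/rate_NH₃ = √(M_NH₃/M_X).
0.292 = √(17.03/M_X)
M_X = 17.03 / 0.292² = 17.03 / 0.08526 = 199.7 g/mol

199.7 g/mol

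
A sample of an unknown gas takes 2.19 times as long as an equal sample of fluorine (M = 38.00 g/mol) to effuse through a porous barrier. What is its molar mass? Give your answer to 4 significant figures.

182.3 g/mol

Since effusion rate ∝ 1/√M, t_X/t_F₂ = √(M_X/M_F₂).
2.19 = √(M_X/38.00)
M_X = 38.00 × 2.19² = 38.00 × 4.796 = 182.3 g/mol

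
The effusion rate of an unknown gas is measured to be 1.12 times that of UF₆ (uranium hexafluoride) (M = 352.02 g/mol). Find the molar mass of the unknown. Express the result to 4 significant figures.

From Graham's law, rate_X/rate_UF₆ = √(M_UF₆/M_X).
1.12 = √(352.02/M_X)
M_X = 352.02 / 1.12² = 352.02 / 1.254 = 280.6 g/mol

280.6 g/mol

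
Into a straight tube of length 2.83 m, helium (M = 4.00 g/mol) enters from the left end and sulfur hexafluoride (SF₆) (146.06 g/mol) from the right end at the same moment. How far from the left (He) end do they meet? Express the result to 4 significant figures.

In equal time, each gas travels a distance ∝ its rate ∝ 1/√M, so d_He/d_SF₆ = √(M_SF₆/M_He) = √(146.06/4.00) = 6.043.
With d_He + d_SF₆ = 2.83 m, d_SF₆ = 2.83/(1 + 6.043) = 0.4018 m.
d_He = 2.83 − 0.4018 = 2.428 m.

2.428 m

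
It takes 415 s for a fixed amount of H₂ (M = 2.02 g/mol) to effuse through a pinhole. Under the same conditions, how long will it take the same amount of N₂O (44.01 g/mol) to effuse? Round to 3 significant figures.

1940 s

Using Graham's law: t_N₂O/t_H₂ = √(M_N₂O/M_H₂) = √(44.01/2.02) = √21.79 = 4.668.
So the time for N₂O is 415 × 4.668 = 1940 s.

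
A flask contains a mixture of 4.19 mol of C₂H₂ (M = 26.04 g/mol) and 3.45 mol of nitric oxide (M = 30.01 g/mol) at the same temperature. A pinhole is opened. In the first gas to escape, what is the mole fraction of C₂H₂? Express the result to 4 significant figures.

Each component's effusion rate ∝ (its partial pressure)·(1/√M) ∝ n_i/√M_i.
x_C₂H₂(eff) = (n_C₂H₂/√M_C₂H₂) / (n_C₂H₂/√M_C₂H₂ + n_NO/√M_NO)
= (4.19/√26.04) / (4.19/√26.04 + 3.45/√30.01) = 0.8211/(0.8211 + 0.6298) = 0.5659.

0.5659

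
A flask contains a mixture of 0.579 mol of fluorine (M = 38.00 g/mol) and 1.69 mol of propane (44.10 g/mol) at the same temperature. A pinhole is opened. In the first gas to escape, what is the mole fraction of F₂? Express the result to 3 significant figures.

0.270

Effusion rate of each component ∝ n_i/√M_i (partial pressure × 1/√M).
So x_F₂ in the escaping gas = (n_F₂/√M_F₂) / Σ(n_i/√M_i)
= (0.579/√38.00) / (0.579/√38.00 + 1.69/√44.10) = 0.09393/(0.09393 + 0.2545) = 0.270.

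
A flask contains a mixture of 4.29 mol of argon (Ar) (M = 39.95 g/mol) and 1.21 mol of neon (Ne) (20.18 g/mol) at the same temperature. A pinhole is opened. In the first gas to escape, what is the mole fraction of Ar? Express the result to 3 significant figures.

0.716

The effusion rate of species i is ∝ p_i/√M_i ∝ n_i/√M_i.
x_Ar(eff) = (n_Ar/√M_Ar) / (n_Ar/√M_Ar + n_Ne/√M_Ne)
= (4.29/√39.95) / (4.29/√39.95 + 1.21/√20.18) = 0.6787/(0.6787 + 0.2694) = 0.716.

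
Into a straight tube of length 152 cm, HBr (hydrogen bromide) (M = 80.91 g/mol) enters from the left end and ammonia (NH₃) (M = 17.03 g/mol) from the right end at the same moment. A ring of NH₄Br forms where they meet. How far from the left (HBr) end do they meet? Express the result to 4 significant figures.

47.80 cm

Graham's law gives d_HBr/d_NH₃ = rate_HBr/rate_NH₃ = √(M_NH₃/M_HBr) = √(17.03/80.91) = 0.4588.
With d_HBr + d_NH₃ = 152 cm, d_NH₃ = 152/(1 + 0.4588) = 104.2 cm.
d_HBr = 152 − 104.2 = 47.80 cm.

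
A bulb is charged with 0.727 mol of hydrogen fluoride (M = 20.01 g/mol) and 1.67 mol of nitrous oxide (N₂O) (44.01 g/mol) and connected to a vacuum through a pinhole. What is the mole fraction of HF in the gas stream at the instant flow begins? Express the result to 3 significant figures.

The effusion rate of species i is ∝ p_i/√M_i ∝ n_i/√M_i.
So x_HF in the escaping gas = (n_HF/√M_HF) / Σ(n_i/√M_i)
= (0.727/√20.01) / (0.727/√20.01 + 1.67/√44.01) = 0.1625/(0.1625 + 0.2517) = 0.392.

0.392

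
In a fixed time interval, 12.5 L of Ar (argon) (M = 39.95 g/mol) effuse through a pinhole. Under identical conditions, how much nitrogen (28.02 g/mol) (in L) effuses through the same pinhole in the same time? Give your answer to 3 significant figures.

14.9 L

From Graham's law, rate_N₂/rate_Ar = √(M_Ar/M_N₂) = √(39.95/28.02) = √1.426 = 1.194.
So the volume for N₂ is 12.5 × 1.194 = 14.9 L.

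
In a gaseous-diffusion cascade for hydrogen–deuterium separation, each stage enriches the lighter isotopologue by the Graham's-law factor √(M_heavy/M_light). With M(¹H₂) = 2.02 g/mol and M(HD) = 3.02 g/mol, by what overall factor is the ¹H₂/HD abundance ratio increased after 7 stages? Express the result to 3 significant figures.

4.09

Each stage multiplies the ratio by α = √(3.02/2.02), so after 7 stages the overall factor is α^7 = (3.02/2.02)^(7/2).
= 1.49505^(7/2) = 4.09.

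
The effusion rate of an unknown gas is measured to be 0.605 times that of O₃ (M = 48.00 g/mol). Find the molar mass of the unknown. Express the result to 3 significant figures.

From Graham's law, rate_X/rate_O₃ = √(M_O₃/M_X).
0.605 = √(48.00/M_X)
M_X = 48.00 / 0.605² = 48.00 / 0.3660 = 131 g/mol

131 g/mol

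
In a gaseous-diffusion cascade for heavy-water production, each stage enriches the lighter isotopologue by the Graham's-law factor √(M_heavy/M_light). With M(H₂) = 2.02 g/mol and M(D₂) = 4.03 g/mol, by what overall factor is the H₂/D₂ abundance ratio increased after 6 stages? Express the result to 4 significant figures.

Each stage multiplies the ratio by α = √(4.03/2.02), so after 6 stages the overall factor is α^6 = (4.03/2.02)^(6/2).
= 1.99505^3 = 7.941.

7.941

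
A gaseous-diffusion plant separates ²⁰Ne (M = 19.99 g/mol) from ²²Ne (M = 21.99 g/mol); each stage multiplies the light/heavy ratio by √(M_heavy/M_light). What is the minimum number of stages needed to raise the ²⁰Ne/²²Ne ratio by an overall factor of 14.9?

57

With α = √(21.99/19.99) per stage, ln α = ½ ln(1.10005) = 0.04768.
Need α^N ≥ 14.9 ⇒ N ≥ ln(14.9) / ln α = 2.701 / 0.04768 = 56.66.
Minimum whole number of stages: N = 57.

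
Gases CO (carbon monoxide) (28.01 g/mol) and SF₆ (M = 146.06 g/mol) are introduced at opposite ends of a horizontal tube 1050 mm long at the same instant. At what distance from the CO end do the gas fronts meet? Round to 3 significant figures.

730 mm

Graham's law gives d_CO/d_SF₆ = rate_CO/rate_SF₆ = √(M_SF₆/M_CO) = √(146.06/28.01) = 2.284.
With d_CO + d_SF₆ = 1050 mm, d_SF₆ = 1050/(1 + 2.284) = 319.8 mm.
d_CO = 1050 − 319.8 = 730 mm.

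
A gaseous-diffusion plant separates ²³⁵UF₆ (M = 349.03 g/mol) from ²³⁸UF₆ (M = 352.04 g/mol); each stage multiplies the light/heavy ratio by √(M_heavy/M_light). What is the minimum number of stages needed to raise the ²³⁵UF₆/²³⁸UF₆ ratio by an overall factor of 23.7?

738

Single-stage factor α = √(352.04/349.03), so ln α = ½ ln(1.00862) = 0.004293.
Need α^N ≥ 23.7 ⇒ N ≥ ln(23.7) / ln α = 3.165 / 0.004293 = 737.28.
Minimum whole number of stages: N = 738.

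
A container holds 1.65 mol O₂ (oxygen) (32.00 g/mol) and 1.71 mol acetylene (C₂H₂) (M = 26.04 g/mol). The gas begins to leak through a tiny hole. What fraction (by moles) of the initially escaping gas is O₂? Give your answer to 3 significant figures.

0.465

The effusion rate of species i is ∝ p_i/√M_i ∝ n_i/√M_i.
So x_O₂ in the escaping gas = (n_O₂/√M_O₂) / Σ(n_i/√M_i)
= (1.65/√32.00) / (1.65/√32.00 + 1.71/√26.04) = 0.2917/(0.2917 + 0.3351) = 0.465.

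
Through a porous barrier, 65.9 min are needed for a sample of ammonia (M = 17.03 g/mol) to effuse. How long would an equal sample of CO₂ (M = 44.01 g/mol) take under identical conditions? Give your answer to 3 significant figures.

106 min

Since effusion rate ∝ 1/√M, t_CO₂/t_NH₃ = √(M_CO₂/M_NH₃) = √(44.01/17.03) = √2.584 = 1.608.
So the time for CO₂ is 65.9 × 1.608 = 106 min.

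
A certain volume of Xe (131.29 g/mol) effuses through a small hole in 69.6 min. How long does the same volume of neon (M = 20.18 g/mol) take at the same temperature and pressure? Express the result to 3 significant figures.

Using Graham's law: t_Ne/t_Xe = √(M_Ne/M_Xe) = √(20.18/131.29) = √0.1537 = 0.3921.
So the time for Ne is 69.6 × 0.3921 = 27.3 min.

27.3 min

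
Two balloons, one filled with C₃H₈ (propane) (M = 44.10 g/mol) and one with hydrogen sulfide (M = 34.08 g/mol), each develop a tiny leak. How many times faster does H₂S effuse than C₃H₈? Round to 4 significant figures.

1.138

From Graham's law, rate_H₂S/rate_C₃H₈ = √(M_C₃H₈/M_H₂S) = √(44.10/34.08) = √1.294 = 1.138.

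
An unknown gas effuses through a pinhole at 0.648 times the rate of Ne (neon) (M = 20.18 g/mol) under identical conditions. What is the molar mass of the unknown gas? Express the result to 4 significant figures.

48.06 g/mol

Using Graham's law: rate_X/rate_Ne = √(M_Ne/M_X).
0.648 = √(20.18/M_X)
M_X = 20.18 / 0.648² = 20.18 / 0.4199 = 48.06 g/mol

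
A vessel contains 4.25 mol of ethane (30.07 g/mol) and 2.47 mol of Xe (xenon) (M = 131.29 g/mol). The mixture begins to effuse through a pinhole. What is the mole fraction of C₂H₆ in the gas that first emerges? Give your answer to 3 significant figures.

The effusion rate of species i is ∝ p_i/√M_i ∝ n_i/√M_i.
Mole fraction of C₂H₆ in the effusate = (n_C₂H₆/√M_C₂H₆) / (n_C₂H₆/√M_C₂H₆ + n_Xe/√M_Xe)
= (4.25/√30.07) / (4.25/√30.07 + 2.47/√131.29) = 0.7750/(0.7750 + 0.2156) = 0.782.

0.782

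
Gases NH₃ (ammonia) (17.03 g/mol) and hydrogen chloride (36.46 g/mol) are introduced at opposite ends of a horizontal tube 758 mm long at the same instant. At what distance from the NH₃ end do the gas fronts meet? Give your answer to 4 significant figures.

450.3 mm

In equal time, each gas travels a distance ∝ its rate ∝ 1/√M, so d_NH₃/d_HCl = √(M_HCl/M_NH₃) = √(36.46/17.03) = 1.463.
With d_NH₃ + d_HCl = 758 mm, d_HCl = 758/(1 + 1.463) = 307.7 mm.
d_NH₃ = 758 − 307.7 = 450.3 mm.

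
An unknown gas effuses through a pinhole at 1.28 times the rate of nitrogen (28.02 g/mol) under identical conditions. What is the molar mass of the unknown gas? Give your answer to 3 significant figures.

17.1 g/mol

Using Graham's law: rate_X/rate_N₂ = √(M_N₂/M_X).
1.28 = √(28.02/M_X)
M_X = 28.02 / 1.28² = 28.02 / 1.638 = 17.1 g/mol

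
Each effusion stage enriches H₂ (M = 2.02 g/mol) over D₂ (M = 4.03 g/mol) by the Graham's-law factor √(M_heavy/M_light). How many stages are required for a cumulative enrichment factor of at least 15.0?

With α = √(4.03/2.02) per stage, ln α = ½ ln(1.99505) = 0.3453.
Need α^N ≥ 15.0 ⇒ N ≥ ln(15.0) / ln α = 2.708 / 0.3453 = 7.84.
Minimum whole number of stages: N = 8.

8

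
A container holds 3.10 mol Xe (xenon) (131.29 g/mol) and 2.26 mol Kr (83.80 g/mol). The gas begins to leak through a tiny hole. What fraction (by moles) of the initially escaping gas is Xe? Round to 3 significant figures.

The effusion rate of species i is ∝ p_i/√M_i ∝ n_i/√M_i.
Mole fraction of Xe in the effusate = (n_Xe/√M_Xe) / (n_Xe/√M_Xe + n_Kr/√M_Kr)
= (3.10/√131.29) / (3.10/√131.29 + 2.26/√83.80) = 0.2705/(0.2705 + 0.2469) = 0.523.

0.523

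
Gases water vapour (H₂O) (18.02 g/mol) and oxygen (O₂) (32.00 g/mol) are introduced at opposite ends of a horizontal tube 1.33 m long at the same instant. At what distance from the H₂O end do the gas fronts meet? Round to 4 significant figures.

Graham's law gives d_H₂O/d_O₂ = rate_H₂O/rate_O₂ = √(M_O₂/M_H₂O) = √(32.00/18.02) = 1.333.
With d_H₂O + d_O₂ = 1.33 m, d_O₂ = 1.33/(1 + 1.333) = 0.5702 m.
d_H₂O = 1.33 − 0.5702 = 0.7598 m.

0.7598 m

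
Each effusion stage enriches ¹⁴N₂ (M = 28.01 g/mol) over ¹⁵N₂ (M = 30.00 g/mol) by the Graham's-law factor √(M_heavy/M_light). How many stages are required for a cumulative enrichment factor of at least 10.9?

70

Single-stage factor α = √(30.00/28.01), so ln α = ½ ln(1.07105) = 0.03432.
Need α^N ≥ 10.9 ⇒ N ≥ ln(10.9) / ln α = 2.389 / 0.03432 = 69.61.
Rounding up, N = 70 stages.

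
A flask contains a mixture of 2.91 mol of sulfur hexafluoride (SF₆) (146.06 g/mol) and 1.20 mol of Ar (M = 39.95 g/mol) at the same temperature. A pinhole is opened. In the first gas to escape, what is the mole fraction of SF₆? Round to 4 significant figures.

Rate_i ∝ x_i/√M_i (Graham's law weighted by mole fraction), so the effusate composition follows n_i/√M_i.
x_SF₆(eff) = (n_SF₆/√M_SF₆) / (n_SF₆/√M_SF₆ + n_Ar/√M_Ar)
= (2.91/√146.06) / (2.91/√146.06 + 1.20/√39.95) = 0.2408/(0.2408 + 0.1899) = 0.5591.

0.5591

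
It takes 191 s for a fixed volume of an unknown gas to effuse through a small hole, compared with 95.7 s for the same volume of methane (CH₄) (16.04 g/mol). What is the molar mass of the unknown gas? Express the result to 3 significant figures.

63.9 g/mol

By Graham's law, t_X/t_CH₄ = √(M_X/M_CH₄).
191/95.7 = 1.996 = √(M_X/16.04)
M_X = 16.04 × 1.996² = 16.04 × 3.983 = 63.9 g/mol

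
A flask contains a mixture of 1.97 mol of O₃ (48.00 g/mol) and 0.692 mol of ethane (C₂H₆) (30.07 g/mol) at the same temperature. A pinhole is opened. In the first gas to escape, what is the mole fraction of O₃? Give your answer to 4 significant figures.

0.6926

The effusion rate of species i is ∝ p_i/√M_i ∝ n_i/√M_i.
x_O₃(eff) = (n_O₃/√M_O₃) / (n_O₃/√M_O₃ + n_C₂H₆/√M_C₂H₆)
= (1.97/√48.00) / (1.97/√48.00 + 0.692/√30.07) = 0.2843/(0.2843 + 0.1262) = 0.6926.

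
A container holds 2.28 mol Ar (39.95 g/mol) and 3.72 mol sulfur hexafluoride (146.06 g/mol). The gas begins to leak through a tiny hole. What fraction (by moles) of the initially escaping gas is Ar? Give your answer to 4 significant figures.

0.5396

Each component's effusion rate ∝ (its partial pressure)·(1/√M) ∝ n_i/√M_i.
x_Ar(eff) = (n_Ar/√M_Ar) / (n_Ar/√M_Ar + n_SF₆/√M_SF₆)
= (2.28/√39.95) / (2.28/√39.95 + 3.72/√146.06) = 0.3607/(0.3607 + 0.3078) = 0.5396.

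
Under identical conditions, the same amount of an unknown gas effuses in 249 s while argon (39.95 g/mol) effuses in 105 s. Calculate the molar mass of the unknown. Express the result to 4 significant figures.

Since effusion rate ∝ 1/√M, t_X/t_Ar = √(M_X/M_Ar).
249/105 = 2.371 = √(M_X/39.95)
M_X = 39.95 × 2.371² = 39.95 × 5.624 = 224.7 g/mol

224.7 g/mol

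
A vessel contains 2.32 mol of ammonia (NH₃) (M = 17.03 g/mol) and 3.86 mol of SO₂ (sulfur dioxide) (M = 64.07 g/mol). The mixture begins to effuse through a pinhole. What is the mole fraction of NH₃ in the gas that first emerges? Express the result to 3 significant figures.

0.538

The effusion rate of species i is ∝ p_i/√M_i ∝ n_i/√M_i.
x_NH₃(eff) = (n_NH₃/√M_NH₃) / (n_NH₃/√M_NH₃ + n_SO₂/√M_SO₂)
= (2.32/√17.03) / (2.32/√17.03 + 3.86/√64.07) = 0.5622/(0.5622 + 0.4822) = 0.538.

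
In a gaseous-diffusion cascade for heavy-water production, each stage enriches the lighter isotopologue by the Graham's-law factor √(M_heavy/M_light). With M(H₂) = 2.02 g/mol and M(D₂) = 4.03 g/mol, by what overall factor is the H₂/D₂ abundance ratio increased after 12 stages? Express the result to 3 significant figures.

Each stage multiplies the ratio by α = √(4.03/2.02), so after 12 stages the overall factor is α^12 = (4.03/2.02)^(12/2).
= 1.99505^6 = 63.1.

63.1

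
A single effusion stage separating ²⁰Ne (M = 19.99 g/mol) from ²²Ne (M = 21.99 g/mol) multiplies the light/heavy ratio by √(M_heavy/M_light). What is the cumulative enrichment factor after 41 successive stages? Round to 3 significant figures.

7.06

After 41 stages the ratio has grown by (√(21.99/19.99))^41 = (21.99/19.99)^(41/2).
= 1.10005^(41/2) = 7.06.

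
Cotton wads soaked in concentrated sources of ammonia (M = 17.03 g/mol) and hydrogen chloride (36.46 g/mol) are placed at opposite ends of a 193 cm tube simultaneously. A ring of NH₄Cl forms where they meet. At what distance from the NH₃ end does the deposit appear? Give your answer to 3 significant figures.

Distances travelled in equal time are proportional to diffusion rates, so d_NH₃/d_HCl = √(M_HCl/M_NH₃) = √(36.46/17.03) = 1.463.
With d_NH₃ + d_HCl = 193 cm, d_HCl = 193/(1 + 1.463) = 78.35 cm.
d_NH₃ = 193 − 78.35 = 115 cm.

115 cm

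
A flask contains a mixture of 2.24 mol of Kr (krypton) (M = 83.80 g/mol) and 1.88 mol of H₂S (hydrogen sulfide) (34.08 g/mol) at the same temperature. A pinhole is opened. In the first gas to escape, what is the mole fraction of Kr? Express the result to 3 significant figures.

0.432

The effusion rate of species i is ∝ p_i/√M_i ∝ n_i/√M_i.
x_Kr(eff) = (n_Kr/√M_Kr) / (n_Kr/√M_Kr + n_H₂S/√M_H₂S)
= (2.24/√83.80) / (2.24/√83.80 + 1.88/√34.08) = 0.2447/(0.2447 + 0.3220) = 0.432.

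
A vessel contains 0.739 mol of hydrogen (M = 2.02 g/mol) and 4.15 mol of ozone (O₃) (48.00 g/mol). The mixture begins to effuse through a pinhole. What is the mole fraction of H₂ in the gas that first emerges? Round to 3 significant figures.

Rate_i ∝ x_i/√M_i (Graham's law weighted by mole fraction), so the effusate composition follows n_i/√M_i.
So x_H₂ in the escaping gas = (n_H₂/√M_H₂) / Σ(n_i/√M_i)
= (0.739/√2.02) / (0.739/√2.02 + 4.15/√48.00) = 0.5200/(0.5200 + 0.5990) = 0.465.

0.465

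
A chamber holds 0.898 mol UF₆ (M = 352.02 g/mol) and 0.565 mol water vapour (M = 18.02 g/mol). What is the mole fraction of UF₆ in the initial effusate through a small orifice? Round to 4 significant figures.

Each component's effusion rate ∝ (its partial pressure)·(1/√M) ∝ n_i/√M_i.
Mole fraction of UF₆ in the effusate = (n_UF₆/√M_UF₆) / (n_UF₆/√M_UF₆ + n_H₂O/√M_H₂O)
= (0.898/√352.02) / (0.898/√352.02 + 0.565/√18.02) = 0.04786/(0.04786 + 0.1331) = 0.2645.

0.2645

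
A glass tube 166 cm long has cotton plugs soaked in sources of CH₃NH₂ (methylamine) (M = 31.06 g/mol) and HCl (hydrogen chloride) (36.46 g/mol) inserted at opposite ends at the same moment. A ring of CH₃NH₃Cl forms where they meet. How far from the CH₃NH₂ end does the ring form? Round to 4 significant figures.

86.32 cm

Graham's law gives d_CH₃NH₂/d_HCl = rate_CH₃NH₂/rate_HCl = √(M_HCl/M_CH₃NH₂) = √(36.46/31.06) = 1.083.
With d_CH₃NH₂ + d_HCl = 166 cm, d_HCl = 166/(1 + 1.083) = 79.68 cm.
d_CH₃NH₂ = 166 − 79.68 = 86.32 cm.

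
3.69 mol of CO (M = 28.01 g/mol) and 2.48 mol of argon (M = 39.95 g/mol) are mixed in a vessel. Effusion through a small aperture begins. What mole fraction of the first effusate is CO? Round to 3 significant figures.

Rate_i ∝ x_i/√M_i (Graham's law weighted by mole fraction), so the effusate composition follows n_i/√M_i.
Mole fraction of CO in the effusate = (n_CO/√M_CO) / (n_CO/√M_CO + n_Ar/√M_Ar)
= (3.69/√28.01) / (3.69/√28.01 + 2.48/√39.95) = 0.6972/(0.6972 + 0.3924) = 0.640.

0.640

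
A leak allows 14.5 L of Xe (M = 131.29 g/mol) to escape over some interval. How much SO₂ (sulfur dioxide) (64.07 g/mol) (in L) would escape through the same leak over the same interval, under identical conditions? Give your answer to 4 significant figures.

Using Graham's law: rate_SO₂/rate_Xe = √(M_Xe/M_SO₂) = √(131.29/64.07) = √2.049 = 1.431.
So the volume for SO₂ is 14.5 × 1.431 = 20.76 L.

20.76 L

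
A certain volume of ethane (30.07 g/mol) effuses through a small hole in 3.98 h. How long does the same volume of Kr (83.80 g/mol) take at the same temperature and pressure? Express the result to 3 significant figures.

Using Graham's law: t_Kr/t_C₂H₆ = √(M_Kr/M_C₂H₆) = √(83.80/30.07) = √2.787 = 1.669.
So the time for Kr is 3.98 × 1.669 = 6.64 h.

6.64 h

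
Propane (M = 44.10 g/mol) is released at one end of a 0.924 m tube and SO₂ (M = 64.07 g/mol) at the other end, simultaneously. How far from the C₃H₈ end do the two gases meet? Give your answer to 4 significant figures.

In equal time, each gas travels a distance ∝ its rate ∝ 1/√M, so d_C₃H₈/d_SO₂ = √(M_SO₂/M_C₃H₈) = √(64.07/44.10) = 1.205.
With d_C₃H₈ + d_SO₂ = 0.924 m, d_SO₂ = 0.924/(1 + 1.205) = 0.4190 m.
d_C₃H₈ = 0.924 − 0.4190 = 0.5050 m.

0.5050 m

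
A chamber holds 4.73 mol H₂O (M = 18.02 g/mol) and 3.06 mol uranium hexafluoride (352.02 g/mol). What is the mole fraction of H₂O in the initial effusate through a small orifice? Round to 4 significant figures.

0.8723

Each component's effusion rate ∝ (its partial pressure)·(1/√M) ∝ n_i/√M_i.
So x_H₂O in the escaping gas = (n_H₂O/√M_H₂O) / Σ(n_i/√M_i)
= (4.73/√18.02) / (4.73/√18.02 + 3.06/√352.02) = 1.114/(1.114 + 0.1631) = 0.8723.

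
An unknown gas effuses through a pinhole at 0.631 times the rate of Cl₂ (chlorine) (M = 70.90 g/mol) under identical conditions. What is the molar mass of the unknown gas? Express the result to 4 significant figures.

Using Graham's law: rate_X/rate_Cl₂ = √(M_Cl₂/M_X).
0.631 = √(70.90/M_X)
M_X = 70.90 / 0.631² = 70.90 / 0.3982 = 178.1 g/mol

178.1 g/mol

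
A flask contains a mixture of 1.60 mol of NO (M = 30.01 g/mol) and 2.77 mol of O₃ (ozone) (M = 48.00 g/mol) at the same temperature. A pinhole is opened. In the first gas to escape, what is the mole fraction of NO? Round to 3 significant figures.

0.422

The effusion rate of species i is ∝ p_i/√M_i ∝ n_i/√M_i.
Mole fraction of NO in the effusate = (n_NO/√M_NO) / (n_NO/√M_NO + n_O₃/√M_O₃)
= (1.60/√30.01) / (1.60/√30.01 + 2.77/√48.00) = 0.2921/(0.2921 + 0.3998) = 0.422.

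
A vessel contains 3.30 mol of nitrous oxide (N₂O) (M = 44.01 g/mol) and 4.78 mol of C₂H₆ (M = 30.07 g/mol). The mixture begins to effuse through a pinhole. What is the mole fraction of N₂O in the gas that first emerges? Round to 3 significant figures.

0.363

The effusion rate of species i is ∝ p_i/√M_i ∝ n_i/√M_i.
x_N₂O(eff) = (n_N₂O/√M_N₂O) / (n_N₂O/√M_N₂O + n_C₂H₆/√M_C₂H₆)
= (3.30/√44.01) / (3.30/√44.01 + 4.78/√30.07) = 0.4974/(0.4974 + 0.8717) = 0.363.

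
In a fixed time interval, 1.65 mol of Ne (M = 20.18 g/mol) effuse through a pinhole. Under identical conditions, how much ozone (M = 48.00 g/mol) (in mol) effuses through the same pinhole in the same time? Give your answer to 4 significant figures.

From Graham's law, rate_O₃/rate_Ne = √(M_Ne/M_O₃) = √(20.18/48.00) = √0.4204 = 0.6484.
So the amount for O₃ is 1.65 × 0.6484 = 1.070 mol.

1.070 mol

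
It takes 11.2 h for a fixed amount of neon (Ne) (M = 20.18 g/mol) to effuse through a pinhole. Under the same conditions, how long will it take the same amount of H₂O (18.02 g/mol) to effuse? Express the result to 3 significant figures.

10.6 h

Since effusion rate ∝ 1/√M, t_H₂O/t_Ne = √(M_H₂O/M_Ne) = √(18.02/20.18) = √0.8930 = 0.9450.
So the time for H₂O is 11.2 × 0.9450 = 10.6 h.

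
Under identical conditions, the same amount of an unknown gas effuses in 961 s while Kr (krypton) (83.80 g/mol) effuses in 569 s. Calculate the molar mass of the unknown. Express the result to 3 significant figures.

From Graham's law, t_X/t_Kr = √(M_X/M_Kr).
961/569 = 1.689 = √(M_X/83.80)
M_X = 83.80 × 1.689² = 83.80 × 2.852 = 239 g/mol

239 g/mol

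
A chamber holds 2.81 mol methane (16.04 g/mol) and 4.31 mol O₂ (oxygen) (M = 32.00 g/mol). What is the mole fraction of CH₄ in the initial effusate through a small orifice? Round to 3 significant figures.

The effusion rate of species i is ∝ p_i/√M_i ∝ n_i/√M_i.
x_CH₄(eff) = (n_CH₄/√M_CH₄) / (n_CH₄/√M_CH₄ + n_O₂/√M_O₂)
= (2.81/√16.04) / (2.81/√16.04 + 4.31/√32.00) = 0.7016/(0.7016 + 0.7619) = 0.479.

0.479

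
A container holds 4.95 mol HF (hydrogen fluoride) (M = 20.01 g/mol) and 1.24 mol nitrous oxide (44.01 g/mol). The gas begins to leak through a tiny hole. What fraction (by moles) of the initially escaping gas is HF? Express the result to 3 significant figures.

0.855

Effusion rate of each component ∝ n_i/√M_i (partial pressure × 1/√M).
x_HF(eff) = (n_HF/√M_HF) / (n_HF/√M_HF + n_N₂O/√M_N₂O)
= (4.95/√20.01) / (4.95/√20.01 + 1.24/√44.01) = 1.107/(1.107 + 0.1869) = 0.855.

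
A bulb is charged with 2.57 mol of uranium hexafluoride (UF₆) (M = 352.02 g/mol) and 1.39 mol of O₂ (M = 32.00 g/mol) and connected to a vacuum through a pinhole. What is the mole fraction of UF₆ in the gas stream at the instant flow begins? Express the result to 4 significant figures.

0.3579

Rate_i ∝ x_i/√M_i (Graham's law weighted by mole fraction), so the effusate composition follows n_i/√M_i.
x_UF₆(eff) = (n_UF₆/√M_UF₆) / (n_UF₆/√M_UF₆ + n_O₂/√M_O₂)
= (2.57/√352.02) / (2.57/√352.02 + 1.39/√32.00) = 0.1370/(0.1370 + 0.2457) = 0.3579.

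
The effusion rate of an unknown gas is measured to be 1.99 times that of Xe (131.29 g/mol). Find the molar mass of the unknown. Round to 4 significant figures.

33.15 g/mol

Graham's law gives rate_X/rate_Xe = √(M_Xe/M_X).
1.99 = √(131.29/M_X)
M_X = 131.29 / 1.99² = 131.29 / 3.960 = 33.15 g/mol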